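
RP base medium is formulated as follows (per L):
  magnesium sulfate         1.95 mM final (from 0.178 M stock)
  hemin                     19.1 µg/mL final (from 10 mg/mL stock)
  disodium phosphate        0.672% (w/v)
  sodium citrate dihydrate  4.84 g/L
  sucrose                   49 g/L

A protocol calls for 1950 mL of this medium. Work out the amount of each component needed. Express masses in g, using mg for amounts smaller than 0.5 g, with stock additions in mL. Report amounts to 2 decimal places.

Target volume = 1950 mL = 1.95 L.
magnesium sulfate: C1V1 = C2V2 → 1.95 mM × 1950 mL ÷ 178 mM = 21.36 mL
hemin: C1V1 = C2V2 → 19.1 µg/mL × 1950 mL ÷ 10000 µg/mL = 3.72 mL
disodium phosphate: 0.672 g per 100 mL × 1950 mL ÷ 100 = 13.10 g
sodium citrate dihydrate: 4.84 g/L × 1.95 L = 9.44 g
sucrose: 49 g/L × 1.95 L = 95.55 g

magnesium sulfate 21.36 mL; hemin 3.72 mL; disodium phosphate 13.10 g; sodium citrate dihydrate 9.44 g; sucrose 95.55 g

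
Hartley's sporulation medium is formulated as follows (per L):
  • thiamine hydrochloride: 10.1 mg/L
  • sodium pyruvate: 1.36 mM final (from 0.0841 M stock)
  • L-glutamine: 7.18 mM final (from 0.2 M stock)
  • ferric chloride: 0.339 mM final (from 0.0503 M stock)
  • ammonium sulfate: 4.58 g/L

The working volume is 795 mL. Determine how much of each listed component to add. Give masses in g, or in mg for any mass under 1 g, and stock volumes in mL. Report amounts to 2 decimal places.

thiamine hydrochloride 8.03 mg; sodium pyruvate 12.86 mL; L-glutamine 28.54 mL; ferric chloride 5.36 mL; ammonium sulfate 3.64 g

Target volume = 795 mL = 0.795 L.
thiamine hydrochloride: 10.1 mg/L × 0.795 L = 8.03 mg
sodium pyruvate: V = C2·V2/C1 = 1.36 mM × 795 mL ÷ 84.1 mM = 12.86 mL
L-glutamine: C1V1 = C2V2 → 7.18 mM × 795 mL ÷ 200 mM = 28.54 mL
ferric chloride: V = C2·V2/C1 = 0.339 mM × 795 mL ÷ 50.3 mM = 5.36 mL
ammonium sulfate: 4.58 g/L × 0.795 L = 3.64 g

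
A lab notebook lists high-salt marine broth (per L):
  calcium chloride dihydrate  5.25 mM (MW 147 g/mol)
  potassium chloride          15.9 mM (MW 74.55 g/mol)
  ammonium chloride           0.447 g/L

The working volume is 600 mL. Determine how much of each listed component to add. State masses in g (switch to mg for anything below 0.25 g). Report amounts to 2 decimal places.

Scale factor relative to 1 L: 0.6.
calcium chloride dihydrate: 5.25 mmol/L × 147 g/mol × 0.6 L ÷ 1000 = 0.46 g
potassium chloride: 15.9 mmol/L × 74.55 g/mol × 0.6 L ÷ 1000 = 0.71 g
ammonium chloride: 0.447 g/L × 0.6 L = 0.27 g

calcium chloride dihydrate 0.46 g; potassium chloride 0.71 g; ammonium chloride 0.27 g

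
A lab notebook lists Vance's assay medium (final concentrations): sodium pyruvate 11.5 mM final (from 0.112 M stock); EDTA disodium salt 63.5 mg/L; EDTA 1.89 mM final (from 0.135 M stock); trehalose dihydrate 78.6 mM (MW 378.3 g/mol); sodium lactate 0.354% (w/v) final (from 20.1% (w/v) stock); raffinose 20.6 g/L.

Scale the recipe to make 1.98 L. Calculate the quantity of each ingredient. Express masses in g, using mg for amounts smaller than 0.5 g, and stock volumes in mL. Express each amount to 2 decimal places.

Scale factor relative to 1 L: 1.98.
sodium pyruvate: C1V1 = C2V2 → 11.5 mM × 1980 mL ÷ 112 mM = 203.30 mL
EDTA disodium salt: 63.5 mg/L × 1.98 L = 125.73 mg
EDTA: V = C2·V2/C1 = 1.89 mM × 1980 mL ÷ 135 mM = 27.72 mL
trehalose dihydrate: 78.6 mmol/L × 378.3 g/mol × 1.98 L ÷ 1000 = 58.87 g
sodium lactate: C1V1 = C2V2 → 0.354% ÷ 20.1% × 1980 mL = 34.87 mL
raffinose: 20.6 g/L × 1.98 L = 40.79 g

sodium pyruvate 203.30 mL; EDTA disodium salt 125.73 mg; EDTA 27.72 mL; trehalose dihydrate 58.87 g; sodium lactate 34.87 mL; raffinose 40.79 g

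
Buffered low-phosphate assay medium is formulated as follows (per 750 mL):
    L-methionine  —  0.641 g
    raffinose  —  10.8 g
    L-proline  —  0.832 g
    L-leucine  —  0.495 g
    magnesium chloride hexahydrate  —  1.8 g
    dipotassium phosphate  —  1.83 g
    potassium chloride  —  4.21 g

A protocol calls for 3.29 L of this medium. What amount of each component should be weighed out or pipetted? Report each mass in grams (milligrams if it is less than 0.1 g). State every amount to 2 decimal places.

L-methionine 2.81 g; raffinose 47.38 g; L-proline 3.65 g; L-leucine 2.17 g; magnesium chloride hexahydrate 7.90 g; dipotassium phosphate 8.03 g; potassium chloride 18.47 g

Ratio of target to recipe volume: 3290 / 750 = 4.38667.
L-methionine: 0.641 g × (3290 mL / 750 mL) = 2.81 g
raffinose: 10.8 g × (3290 mL / 750 mL) = 47.38 g
L-proline: 0.832 g × (3290 mL / 750 mL) = 3.65 g
L-leucine: 0.495 g × (3290 mL / 750 mL) = 2.17 g
magnesium chloride hexahydrate: 1.8 g × (3290 mL / 750 mL) = 7.90 g
dipotassium phosphate: 1.83 g × (3290 mL / 750 mL) = 8.03 g
potassium chloride: 4.21 g × (3290 mL / 750 mL) = 18.47 g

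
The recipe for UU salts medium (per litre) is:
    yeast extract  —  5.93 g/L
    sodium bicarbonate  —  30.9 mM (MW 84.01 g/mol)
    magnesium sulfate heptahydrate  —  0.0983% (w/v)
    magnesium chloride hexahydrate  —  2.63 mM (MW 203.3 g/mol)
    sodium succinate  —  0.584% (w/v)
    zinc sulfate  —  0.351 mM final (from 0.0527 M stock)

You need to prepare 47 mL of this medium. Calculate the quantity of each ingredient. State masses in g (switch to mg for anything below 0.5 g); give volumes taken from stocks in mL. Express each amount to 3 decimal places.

yeast extract 278.710 mg; sodium bicarbonate 122.008 mg; magnesium sulfate heptahydrate 46.201 mg; magnesium chloride hexahydrate 25.130 mg; sodium succinate 274.480 mg; zinc sulfate 0.313 mL

Scale factor relative to 1 L: 0.047.
yeast extract: 5.93 g/L × 0.047 L = 0.27871 g = 278.710 mg
sodium bicarbonate: 30.9 mmol/L × 84.01 mg/mmol × 0.047 L = 122.008 mg
magnesium sulfate heptahydrate: 0.0983 g per 100 mL × 47 mL ÷ 100 = 0.046201 g = 46.201 mg
magnesium chloride hexahydrate: 2.63 mmol/L × 203.3 mg/mmol × 0.047 L = 25.130 mg
sodium succinate: 0.584% w/v = 5.84 g/L → 5.84 × 0.047 L = 0.27448 g = 274.480 mg
zinc sulfate: C1V1 = C2V2 → 0.351 mM × 47 mL ÷ 52.7 mM = 0.313 mL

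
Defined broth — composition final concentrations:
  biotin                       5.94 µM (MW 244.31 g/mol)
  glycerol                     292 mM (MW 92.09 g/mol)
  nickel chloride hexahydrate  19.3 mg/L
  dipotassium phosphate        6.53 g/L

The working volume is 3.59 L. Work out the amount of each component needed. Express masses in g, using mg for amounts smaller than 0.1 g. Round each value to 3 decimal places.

Working volume: 3.59 L.
biotin: 5.94 µmol/L × 244.31 g/mol × 3.59 L ÷ 1000 = 5.210 mg
glycerol: 292 mmol/L × 92.09 g/mol × 3.59 L ÷ 1000 = 96.536 g
nickel chloride hexahydrate: 19.3 mg/L × 3.59 L = 69.287 mg
dipotassium phosphate: 6.53 g/L × 3.59 L = 23.443 g

biotin 5.210 mg; glycerol 96.536 g; nickel chloride hexahydrate 69.287 mg; dipotassium phosphate 23.443 g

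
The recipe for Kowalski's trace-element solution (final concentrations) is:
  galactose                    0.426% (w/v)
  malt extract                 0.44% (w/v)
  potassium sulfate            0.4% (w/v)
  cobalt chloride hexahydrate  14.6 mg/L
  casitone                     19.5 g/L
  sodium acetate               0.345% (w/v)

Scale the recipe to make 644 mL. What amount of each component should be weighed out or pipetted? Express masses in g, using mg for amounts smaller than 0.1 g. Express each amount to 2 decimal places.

Target volume = 644 mL = 0.644 L.
galactose: 0.426% w/v = 4.26 g/L → 4.26 × 0.644 L = 2.74 g
malt extract: 0.44 g per 100 mL × 644 mL ÷ 100 = 2.83 g
potassium sulfate: 0.4% w/v = 4 g/L → 4 × 0.644 L = 2.58 g
cobalt chloride hexahydrate: 14.6 mg/L × 0.644 L = 9.40 mg
casitone: 19.5 g/L × 0.644 L = 12.56 g
sodium acetate: 0.345 g per 100 mL × 644 mL ÷ 100 = 2.22 g

galactose 2.74 g; malt extract 2.83 g; potassium sulfate 2.58 g; cobalt chloride hexahydrate 9.40 mg; casitone 12.56 g; sodium acetate 2.22 g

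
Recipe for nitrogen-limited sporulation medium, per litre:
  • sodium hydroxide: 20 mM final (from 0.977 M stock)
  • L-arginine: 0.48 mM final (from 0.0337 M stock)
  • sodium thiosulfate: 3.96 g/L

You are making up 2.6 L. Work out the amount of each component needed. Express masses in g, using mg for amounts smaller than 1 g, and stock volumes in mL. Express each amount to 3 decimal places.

Working volume: 2.6 L.
sodium hydroxide: V = C2·V2/C1 = 20 mM × 2600 mL ÷ 977 mM = 53.224 mL
L-arginine: dilute stock: 0.48 mM × 2600 mL ÷ 33.7 mM = 37.033 mL
sodium thiosulfate: 3.96 g/L × 2.6 L = 10.296 g

sodium hydroxide 53.224 mL; L-arginine 37.033 mL; sodium thiosulfate 10.296 g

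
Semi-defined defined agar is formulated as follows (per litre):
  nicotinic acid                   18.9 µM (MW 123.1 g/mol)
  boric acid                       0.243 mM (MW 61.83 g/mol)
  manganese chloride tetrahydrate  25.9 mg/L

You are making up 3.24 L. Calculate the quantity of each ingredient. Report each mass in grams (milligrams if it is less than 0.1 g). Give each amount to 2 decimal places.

Working volume: 3.24 L.
nicotinic acid: 18.9 µmol/L × 123.1 g/mol × 3.24 L ÷ 1000 = 7.54 mg
boric acid: 0.243 mmol/L × 61.83 mg/mmol × 3.24 L = 48.68 mg
manganese chloride tetrahydrate: 25.9 mg/L × 3.24 L = 83.92 mg

nicotinic acid 7.54 mg; boric acid 48.68 mg; manganese chloride tetrahydrate 83.92 mg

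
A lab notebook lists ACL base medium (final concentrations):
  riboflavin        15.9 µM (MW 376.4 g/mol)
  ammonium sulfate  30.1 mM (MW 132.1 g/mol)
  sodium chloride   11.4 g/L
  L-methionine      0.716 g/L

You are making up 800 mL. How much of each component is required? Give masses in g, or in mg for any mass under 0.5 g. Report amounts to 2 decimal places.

Target volume = 800 mL = 0.8 L.
riboflavin: 15.9 µmol/L × 376.4 g/mol × 0.8 L ÷ 1000 = 4.79 mg
ammonium sulfate: 30.1 mmol/L × 132.1 g/mol × 0.8 L ÷ 1000 = 3.18 g
sodium chloride: 11.4 g/L × 0.8 L = 9.12 g
L-methionine: 0.716 g/L × 0.8 L = 0.57 g

riboflavin 4.79 mg; ammonium sulfate 3.18 g; sodium chloride 9.12 g; L-methionine 0.57 g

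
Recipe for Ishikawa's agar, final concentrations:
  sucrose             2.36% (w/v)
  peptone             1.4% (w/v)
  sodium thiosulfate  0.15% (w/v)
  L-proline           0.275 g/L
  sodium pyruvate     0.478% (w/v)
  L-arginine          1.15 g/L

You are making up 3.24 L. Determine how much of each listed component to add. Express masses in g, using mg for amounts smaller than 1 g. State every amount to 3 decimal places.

sucrose 76.464 g; peptone 45.360 g; sodium thiosulfate 4.860 g; L-proline 891.000 mg; sodium pyruvate 15.487 g; L-arginine 3.726 g

Working volume: 3.24 L.
sucrose: 2.36% w/v = 23.6 g/L → 23.6 × 3.24 L = 76.464 g
peptone: 1.4 g per 100 mL × 3240 mL ÷ 100 = 45.360 g
sodium thiosulfate: 0.15 g per 100 mL × 3240 mL ÷ 100 = 4.860 g
L-proline: 0.275 g/L × 3.24 L = 0.891 g = 891.000 mg
sodium pyruvate: 0.478 g per 100 mL × 3240 mL ÷ 100 = 15.487 g
L-arginine: 1.15 g/L × 3.24 L = 3.726 g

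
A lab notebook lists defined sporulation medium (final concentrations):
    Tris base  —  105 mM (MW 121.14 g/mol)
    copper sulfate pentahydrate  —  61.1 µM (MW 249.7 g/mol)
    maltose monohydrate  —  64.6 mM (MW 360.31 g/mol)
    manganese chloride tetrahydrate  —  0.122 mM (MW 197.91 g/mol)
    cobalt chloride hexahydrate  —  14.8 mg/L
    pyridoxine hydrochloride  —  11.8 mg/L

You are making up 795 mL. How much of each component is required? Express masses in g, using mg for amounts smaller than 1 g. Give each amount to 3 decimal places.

Tris base 10.112 g; copper sulfate pentahydrate 12.129 mg; maltose monohydrate 18.504 g; manganese chloride tetrahydrate 19.195 mg; cobalt chloride hexahydrate 11.766 mg; pyridoxine hydrochloride 9.381 mg

Working volume: 795 mL = 0.795 L.
Tris base: 105 mmol/L × 121.14 g/mol × 0.795 L ÷ 1000 = 10.112 g
copper sulfate pentahydrate: 61.1 µmol/L × 249.7 g/mol × 0.795 L ÷ 1000 = 12.129 mg
maltose monohydrate: 64.6 mmol/L × 360.31 g/mol × 0.795 L ÷ 1000 = 18.504 g
manganese chloride tetrahydrate: 0.122 mmol/L × 197.91 mg/mmol × 0.795 L = 19.195 mg
cobalt chloride hexahydrate: 14.8 mg/L × 0.795 L = 11.766 mg
pyridoxine hydrochloride: 11.8 mg/L × 0.795 L = 9.381 mg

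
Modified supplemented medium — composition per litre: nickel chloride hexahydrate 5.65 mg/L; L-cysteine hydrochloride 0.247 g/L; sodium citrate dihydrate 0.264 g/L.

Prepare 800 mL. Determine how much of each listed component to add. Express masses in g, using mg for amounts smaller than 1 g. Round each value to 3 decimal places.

nickel chloride hexahydrate 4.520 mg; L-cysteine hydrochloride 197.600 mg; sodium citrate dihydrate 211.200 mg

Working volume: 800 mL = 0.8 L.
nickel chloride hexahydrate: 5.65 mg/L × 0.8 L = 4.520 mg
L-cysteine hydrochloride: 0.247 g/L × 0.8 L = 0.1976 g = 197.600 mg
sodium citrate dihydrate: 0.264 g/L × 0.8 L = 0.2112 g = 211.200 mg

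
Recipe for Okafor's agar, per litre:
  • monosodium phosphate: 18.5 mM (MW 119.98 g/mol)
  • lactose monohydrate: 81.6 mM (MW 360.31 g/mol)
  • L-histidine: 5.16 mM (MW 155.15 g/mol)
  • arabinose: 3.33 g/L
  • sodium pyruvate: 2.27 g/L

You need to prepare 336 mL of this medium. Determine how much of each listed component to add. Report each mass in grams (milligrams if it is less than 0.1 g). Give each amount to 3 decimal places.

Scale factor relative to 1 L: 0.336.
monosodium phosphate: 18.5 mmol/L × 119.98 g/mol × 0.336 L ÷ 1000 = 0.746 g
lactose monohydrate: 81.6 mmol/L × 360.31 g/mol × 0.336 L ÷ 1000 = 9.879 g
L-histidine: 5.16 mmol/L × 155.15 g/mol × 0.336 L ÷ 1000 = 0.269 g
arabinose: 3.33 g/L × 0.336 L = 1.119 g
sodium pyruvate: 2.27 g/L × 0.336 L = 0.763 g

monosodium phosphate 0.746 g; lactose monohydrate 9.879 g; L-histidine 0.269 g; arabinose 1.119 g; sodium pyruvate 0.763 g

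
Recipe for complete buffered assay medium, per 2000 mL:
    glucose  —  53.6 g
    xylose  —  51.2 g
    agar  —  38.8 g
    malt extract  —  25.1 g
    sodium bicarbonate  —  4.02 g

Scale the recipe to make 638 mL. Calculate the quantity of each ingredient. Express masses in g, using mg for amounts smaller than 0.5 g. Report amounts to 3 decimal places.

Ratio of target to recipe volume: 638 / 2000 = 0.319.
glucose: 53.6 g × (638 mL / 2000 mL) = 17.098 g
xylose: 51.2 g × (638 mL / 2000 mL) = 16.333 g
agar: 38.8 g × (638 mL / 2000 mL) = 12.377 g
malt extract: 25.1 g × (638 mL / 2000 mL) = 8.007 g
sodium bicarbonate: 4.02 g × (638 mL / 2000 mL) = 1.282 g

glucose 17.098 g; xylose 16.333 g; agar 12.377 g; malt extract 8.007 g; sodium bicarbonate 1.282 g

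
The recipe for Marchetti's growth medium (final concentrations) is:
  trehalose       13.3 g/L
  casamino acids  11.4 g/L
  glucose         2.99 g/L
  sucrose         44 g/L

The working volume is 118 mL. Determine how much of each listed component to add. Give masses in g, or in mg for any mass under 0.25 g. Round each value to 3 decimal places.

trehalose 1.569 g; casamino acids 1.345 g; glucose 0.353 g; sucrose 5.192 g

Target volume = 118 mL = 0.118 L.
trehalose: 13.3 g/L × 0.118 L = 1.569 g
casamino acids: 11.4 g/L × 0.118 L = 1.345 g
glucose: 2.99 g/L × 0.118 L = 0.353 g
sucrose: 44 g/L × 0.118 L = 5.192 g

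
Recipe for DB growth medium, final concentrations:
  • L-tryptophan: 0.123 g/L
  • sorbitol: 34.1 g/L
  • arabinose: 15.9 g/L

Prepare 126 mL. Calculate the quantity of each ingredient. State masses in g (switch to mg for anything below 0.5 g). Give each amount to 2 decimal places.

L-tryptophan 15.50 mg; sorbitol 4.30 g; arabinose 2.00 g

Working volume: 126 mL = 0.126 L.
L-tryptophan: 0.123 g/L × 0.126 L = 0.015498 g = 15.50 mg
sorbitol: 34.1 g/L × 0.126 L = 4.30 g
arabinose: 15.9 g/L × 0.126 L = 2.00 g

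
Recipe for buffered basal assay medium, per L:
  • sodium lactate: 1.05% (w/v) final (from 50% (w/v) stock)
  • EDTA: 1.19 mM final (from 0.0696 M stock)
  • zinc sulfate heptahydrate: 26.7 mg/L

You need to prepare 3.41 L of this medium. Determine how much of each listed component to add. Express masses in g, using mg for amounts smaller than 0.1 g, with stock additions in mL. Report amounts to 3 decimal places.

Scale factor relative to 1 L: 3.41.
sodium lactate: V = C2·V2/C1 = 1.05% ÷ 50% × 3410 mL = 71.610 mL
EDTA: C1V1 = C2V2 → 1.19 mM × 3410 mL ÷ 69.6 mM = 58.303 mL
zinc sulfate heptahydrate: 26.7 mg/L × 3.41 L = 91.047 mg

sodium lactate 71.610 mL; EDTA 58.303 mL; zinc sulfate heptahydrate 91.047 mg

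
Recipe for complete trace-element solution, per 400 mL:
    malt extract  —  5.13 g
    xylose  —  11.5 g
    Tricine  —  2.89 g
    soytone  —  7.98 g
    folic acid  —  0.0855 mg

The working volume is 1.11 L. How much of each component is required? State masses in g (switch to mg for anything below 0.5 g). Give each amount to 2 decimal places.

malt extract 14.24 g; xylose 31.91 g; Tricine 8.02 g; soytone 22.14 g; folic acid 0.24 mg

Scale factor = 1110 mL / 400 mL = 2.775.
malt extract: 5.13 g × (1110 mL / 400 mL) = 14.24 g
xylose: 11.5 g × (1110 mL / 400 mL) = 31.91 g
Tricine: 2.89 g × (1110 mL / 400 mL) = 8.02 g
soytone: 7.98 g × (1110 mL / 400 mL) = 22.14 g
folic acid: 0.0855 mg × (1110 mL / 400 mL) = 0.24 mg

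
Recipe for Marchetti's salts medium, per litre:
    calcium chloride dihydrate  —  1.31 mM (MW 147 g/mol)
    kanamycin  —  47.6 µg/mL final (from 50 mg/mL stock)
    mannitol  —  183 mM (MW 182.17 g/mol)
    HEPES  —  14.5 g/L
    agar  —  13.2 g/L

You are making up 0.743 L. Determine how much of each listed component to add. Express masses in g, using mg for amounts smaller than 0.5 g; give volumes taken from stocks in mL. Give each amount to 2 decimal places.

calcium chloride dihydrate 143.08 mg; kanamycin 0.71 mL; mannitol 24.77 g; HEPES 10.77 g; agar 9.81 g

Scale factor relative to 1 L: 0.743.
calcium chloride dihydrate: 1.31 mmol/L × 147 mg/mmol × 0.743 L = 143.08 mg
kanamycin: V = C2·V2/C1 = 47.6 µg/mL × 743 mL ÷ 50000 µg/mL = 0.71 mL
mannitol: 183 mmol/L × 182.17 g/mol × 0.743 L ÷ 1000 = 24.77 g
HEPES: 14.5 g/L × 0.743 L = 10.77 g
agar: 13.2 g/L × 0.743 L = 9.81 g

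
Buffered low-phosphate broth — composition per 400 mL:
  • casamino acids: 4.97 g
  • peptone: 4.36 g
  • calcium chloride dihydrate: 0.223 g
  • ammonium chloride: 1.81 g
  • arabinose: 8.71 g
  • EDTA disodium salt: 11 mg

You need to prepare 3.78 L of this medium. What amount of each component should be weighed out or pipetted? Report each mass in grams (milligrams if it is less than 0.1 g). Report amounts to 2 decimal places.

casamino acids 46.97 g; peptone 41.20 g; calcium chloride dihydrate 2.11 g; ammonium chloride 17.10 g; arabinose 82.31 g; EDTA disodium salt 0.10 g

Ratio of target to recipe volume: 3780 / 400 = 9.45.
casamino acids: 4.97 g × (3780 mL / 400 mL) = 46.97 g
peptone: 4.36 g × (3780 mL / 400 mL) = 41.20 g
calcium chloride dihydrate: 0.223 g × (3780 mL / 400 mL) = 2.11 g
ammonium chloride: 1.81 g × (3780 mL / 400 mL) = 17.10 g
arabinose: 8.71 g × (3780 mL / 400 mL) = 82.31 g
EDTA disodium salt: 11 mg × (3780 mL / 400 mL) = 103.95 mg = 0.10 g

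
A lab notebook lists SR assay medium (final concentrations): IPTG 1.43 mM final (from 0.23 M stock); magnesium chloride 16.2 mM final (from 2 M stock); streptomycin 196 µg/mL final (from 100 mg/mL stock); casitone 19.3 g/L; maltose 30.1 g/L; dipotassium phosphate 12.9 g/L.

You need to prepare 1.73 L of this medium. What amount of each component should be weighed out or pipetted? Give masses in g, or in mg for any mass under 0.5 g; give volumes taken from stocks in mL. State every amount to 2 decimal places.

IPTG 10.76 mL; magnesium chloride 14.01 mL; streptomycin 3.39 mL; casitone 33.39 g; maltose 52.07 g; dipotassium phosphate 22.32 g

Scale factor relative to 1 L: 1.73.
IPTG: C1V1 = C2V2 → 1.43 mM × 1730 mL ÷ 230 mM = 10.76 mL
magnesium chloride: dilute stock: 16.2 mM × 1730 mL ÷ 2000 mM = 14.01 mL
streptomycin: V = C2·V2/C1 = 196 µg/mL × 1730 mL ÷ 100000 µg/mL = 3.39 mL
casitone: 19.3 g/L × 1.73 L = 33.39 g
maltose: 30.1 g/L × 1.73 L = 52.07 g
dipotassium phosphate: 12.9 g/L × 1.73 L = 22.32 g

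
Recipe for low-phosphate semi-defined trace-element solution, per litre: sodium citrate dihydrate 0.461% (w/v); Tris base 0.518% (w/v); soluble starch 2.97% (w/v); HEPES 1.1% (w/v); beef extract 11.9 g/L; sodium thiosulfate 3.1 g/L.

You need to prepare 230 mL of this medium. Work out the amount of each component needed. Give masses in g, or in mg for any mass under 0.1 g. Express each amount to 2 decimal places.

Target volume = 230 mL = 0.23 L.
sodium citrate dihydrate: 0.461 g per 100 mL × 230 mL ÷ 100 = 1.06 g
Tris base: 0.518% w/v = 5.18 g/L → 5.18 × 0.23 L = 1.19 g
soluble starch: 2.97 g per 100 mL × 230 mL ÷ 100 = 6.83 g
HEPES: 1.1% w/v = 11 g/L → 11 × 0.23 L = 2.53 g
beef extract: 11.9 g/L × 0.23 L = 2.74 g
sodium thiosulfate: 3.1 g/L × 0.23 L = 0.71 g

sodium citrate dihydrate 1.06 g; Tris base 1.19 g; soluble starch 6.83 g; HEPES 2.53 g; beef extract 2.74 g; sodium thiosulfate 0.71 g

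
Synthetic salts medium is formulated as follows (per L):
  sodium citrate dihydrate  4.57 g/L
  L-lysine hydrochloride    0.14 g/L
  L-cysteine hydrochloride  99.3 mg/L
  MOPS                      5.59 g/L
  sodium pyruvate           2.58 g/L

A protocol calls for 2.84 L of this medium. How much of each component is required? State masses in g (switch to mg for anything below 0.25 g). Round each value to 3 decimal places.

sodium citrate dihydrate 12.979 g; L-lysine hydrochloride 0.398 g; L-cysteine hydrochloride 0.282 g; MOPS 15.876 g; sodium pyruvate 7.327 g

Scale factor relative to 1 L: 2.84.
sodium citrate dihydrate: 4.57 g/L × 2.84 L = 12.979 g
L-lysine hydrochloride: 0.14 g/L × 2.84 L = 0.398 g
L-cysteine hydrochloride: 99.3 mg/L × 2.84 L = 282.012 mg = 0.282 g
MOPS: 5.59 g/L × 2.84 L = 15.876 g
sodium pyruvate: 2.58 g/L × 2.84 L = 7.327 g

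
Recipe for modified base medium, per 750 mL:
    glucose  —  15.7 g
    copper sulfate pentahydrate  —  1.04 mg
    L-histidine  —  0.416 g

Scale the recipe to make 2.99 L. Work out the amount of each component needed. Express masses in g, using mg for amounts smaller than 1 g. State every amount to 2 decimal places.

glucose 62.59 g; copper sulfate pentahydrate 4.15 mg; L-histidine 1.66 g

Ratio of target to recipe volume: 2990 / 750 = 3.98667.
glucose: 15.7 g × (2990 mL / 750 mL) = 62.59 g
copper sulfate pentahydrate: 1.04 mg × (2990 mL / 750 mL) = 4.15 mg
L-histidine: 0.416 g × (2990 mL / 750 mL) = 1.66 g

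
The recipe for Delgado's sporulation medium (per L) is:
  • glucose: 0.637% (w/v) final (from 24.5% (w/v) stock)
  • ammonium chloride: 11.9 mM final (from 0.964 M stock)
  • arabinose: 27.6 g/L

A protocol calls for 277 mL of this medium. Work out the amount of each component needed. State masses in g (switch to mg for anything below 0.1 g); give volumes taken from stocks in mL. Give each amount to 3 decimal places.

Working volume: 277 mL = 0.277 L.
glucose: V = C2·V2/C1 = 0.637% ÷ 24.5% × 277 mL = 7.202 mL
ammonium chloride: dilute stock: 11.9 mM × 277 mL ÷ 964 mM = 3.419 mL
arabinose: 27.6 g/L × 0.277 L = 7.645 g

glucose 7.202 mL; ammonium chloride 3.419 mL; arabinose 7.645 g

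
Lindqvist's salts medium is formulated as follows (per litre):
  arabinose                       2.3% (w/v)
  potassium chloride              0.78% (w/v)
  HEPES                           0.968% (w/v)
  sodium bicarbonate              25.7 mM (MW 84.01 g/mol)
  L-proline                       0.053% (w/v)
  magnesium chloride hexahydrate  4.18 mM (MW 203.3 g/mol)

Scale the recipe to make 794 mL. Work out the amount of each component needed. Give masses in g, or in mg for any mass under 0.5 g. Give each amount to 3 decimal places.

arabinose 18.262 g; potassium chloride 6.193 g; HEPES 7.686 g; sodium bicarbonate 1.714 g; L-proline 420.820 mg; magnesium chloride hexahydrate 0.675 g

Working volume: 794 mL = 0.794 L.
arabinose: 2.3 g per 100 mL × 794 mL ÷ 100 = 18.262 g
potassium chloride: 0.78% w/v = 7.8 g/L → 7.8 × 0.794 L = 6.193 g
HEPES: 0.968% w/v = 9.68 g/L → 9.68 × 0.794 L = 7.686 g
sodium bicarbonate: 25.7 mmol/L × 84.01 g/mol × 0.794 L ÷ 1000 = 1.714 g
L-proline: 0.053 g per 100 mL × 794 mL ÷ 100 = 0.42082 g = 420.820 mg
magnesium chloride hexahydrate: 4.18 mmol/L × 203.3 g/mol × 0.794 L ÷ 1000 = 0.675 g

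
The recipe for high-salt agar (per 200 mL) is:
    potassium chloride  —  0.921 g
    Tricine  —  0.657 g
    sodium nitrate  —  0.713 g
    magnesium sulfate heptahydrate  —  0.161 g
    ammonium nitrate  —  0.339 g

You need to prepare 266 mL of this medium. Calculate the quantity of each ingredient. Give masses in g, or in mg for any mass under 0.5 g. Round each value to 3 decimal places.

Ratio of target to recipe volume: 266 / 200 = 1.33.
potassium chloride: 0.921 g × (266 mL / 200 mL) = 1.225 g
Tricine: 0.657 g × (266 mL / 200 mL) = 0.874 g
sodium nitrate: 0.713 g × (266 mL / 200 mL) = 0.948 g
magnesium sulfate heptahydrate: 0.161 g × (266 mL / 200 mL) = 0.21413 g = 214.130 mg
ammonium nitrate: 0.339 g × (266 mL / 200 mL) = 0.45087 g = 450.870 mg

potassium chloride 1.225 g; Tricine 0.874 g; sodium nitrate 0.948 g; magnesium sulfate heptahydrate 214.130 mg; ammonium nitrate 450.870 mg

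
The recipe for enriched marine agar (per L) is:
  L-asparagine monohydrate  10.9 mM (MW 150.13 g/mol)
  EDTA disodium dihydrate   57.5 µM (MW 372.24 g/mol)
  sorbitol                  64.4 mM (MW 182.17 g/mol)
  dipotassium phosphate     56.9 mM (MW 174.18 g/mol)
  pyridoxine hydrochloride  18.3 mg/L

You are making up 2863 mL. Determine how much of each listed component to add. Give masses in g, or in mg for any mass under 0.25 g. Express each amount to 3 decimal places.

L-asparagine monohydrate 4.685 g; EDTA disodium dihydrate 61.279 mg; sorbitol 33.588 g; dipotassium phosphate 28.375 g; pyridoxine hydrochloride 52.393 mg

Scale factor relative to 1 L: 2.863.
L-asparagine monohydrate: 10.9 mmol/L × 150.13 g/mol × 2.863 L ÷ 1000 = 4.685 g
EDTA disodium dihydrate: 57.5 µmol/L × 372.24 g/mol × 2.863 L ÷ 1000 = 61.279 mg
sorbitol: 64.4 mmol/L × 182.17 g/mol × 2.863 L ÷ 1000 = 33.588 g
dipotassium phosphate: 56.9 mmol/L × 174.18 g/mol × 2.863 L ÷ 1000 = 28.375 g
pyridoxine hydrochloride: 18.3 mg/L × 2.863 L = 52.393 mg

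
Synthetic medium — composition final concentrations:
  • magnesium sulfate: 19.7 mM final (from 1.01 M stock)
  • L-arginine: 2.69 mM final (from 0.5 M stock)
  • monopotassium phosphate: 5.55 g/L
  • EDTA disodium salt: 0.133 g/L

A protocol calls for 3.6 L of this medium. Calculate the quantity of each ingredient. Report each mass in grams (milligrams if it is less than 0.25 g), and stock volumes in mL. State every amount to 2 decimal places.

Working volume: 3.6 L.
magnesium sulfate: dilute stock: 19.7 mM × 3600 mL ÷ 1010 mM = 70.22 mL
L-arginine: V = C2·V2/C1 = 2.69 mM × 3600 mL ÷ 500 mM = 19.37 mL
monopotassium phosphate: 5.55 g/L × 3.6 L = 19.98 g
EDTA disodium salt: 0.133 g/L × 3.6 L = 0.48 g

magnesium sulfate 70.22 mL; L-arginine 19.37 mL; monopotassium phosphate 19.98 g; EDTA disodium salt 0.48 g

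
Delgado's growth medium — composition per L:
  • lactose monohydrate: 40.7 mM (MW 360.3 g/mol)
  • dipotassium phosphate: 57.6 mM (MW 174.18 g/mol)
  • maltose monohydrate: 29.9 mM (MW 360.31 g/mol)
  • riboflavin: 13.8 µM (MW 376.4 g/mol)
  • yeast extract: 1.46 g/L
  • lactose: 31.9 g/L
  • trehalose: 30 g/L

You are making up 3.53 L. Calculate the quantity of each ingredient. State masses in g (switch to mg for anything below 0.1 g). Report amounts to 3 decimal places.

Working volume: 3.53 L.
lactose monohydrate: 40.7 mmol/L × 360.3 g/mol × 3.53 L ÷ 1000 = 51.765 g
dipotassium phosphate: 57.6 mmol/L × 174.18 g/mol × 3.53 L ÷ 1000 = 35.416 g
maltose monohydrate: 29.9 mmol/L × 360.31 g/mol × 3.53 L ÷ 1000 = 38.030 g
riboflavin: 13.8 µmol/L × 376.4 g/mol × 3.53 L ÷ 1000 = 18.336 mg
yeast extract: 1.46 g/L × 3.53 L = 5.154 g
lactose: 31.9 g/L × 3.53 L = 112.607 g
trehalose: 30 g/L × 3.53 L = 105.900 g

lactose monohydrate 51.765 g; dipotassium phosphate 35.416 g; maltose monohydrate 38.030 g; riboflavin 18.336 mg; yeast extract 5.154 g; lactose 112.607 g; trehalose 105.900 g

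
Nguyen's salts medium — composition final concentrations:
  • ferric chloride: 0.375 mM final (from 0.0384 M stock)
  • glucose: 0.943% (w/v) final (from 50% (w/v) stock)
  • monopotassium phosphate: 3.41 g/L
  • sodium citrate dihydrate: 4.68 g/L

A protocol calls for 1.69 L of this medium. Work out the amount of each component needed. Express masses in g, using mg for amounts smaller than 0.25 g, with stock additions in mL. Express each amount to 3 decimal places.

ferric chloride 16.504 mL; glucose 31.873 mL; monopotassium phosphate 5.763 g; sodium citrate dihydrate 7.909 g

Scale factor relative to 1 L: 1.69.
ferric chloride: C1V1 = C2V2 → 0.375 mM × 1690 mL ÷ 38.4 mM = 16.504 mL
glucose: C1V1 = C2V2 → 0.943% ÷ 50% × 1690 mL = 31.873 mL
monopotassium phosphate: 3.41 g/L × 1.69 L = 5.763 g
sodium citrate dihydrate: 4.68 g/L × 1.69 L = 7.909 g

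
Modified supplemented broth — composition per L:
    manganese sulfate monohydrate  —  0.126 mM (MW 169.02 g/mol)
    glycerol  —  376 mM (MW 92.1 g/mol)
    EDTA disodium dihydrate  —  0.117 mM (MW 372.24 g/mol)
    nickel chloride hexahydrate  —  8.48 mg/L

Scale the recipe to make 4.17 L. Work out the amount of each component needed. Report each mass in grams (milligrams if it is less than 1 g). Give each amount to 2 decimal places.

Scale factor relative to 1 L: 4.17.
manganese sulfate monohydrate: 0.126 mmol/L × 169.02 mg/mmol × 4.17 L = 88.81 mg
glycerol: 376 mmol/L × 92.1 g/mol × 4.17 L ÷ 1000 = 144.41 g
EDTA disodium dihydrate: 0.117 mmol/L × 372.24 mg/mmol × 4.17 L = 181.61 mg
nickel chloride hexahydrate: 8.48 mg/L × 4.17 L = 35.36 mg

manganese sulfate monohydrate 88.81 mg; glycerol 144.41 g; EDTA disodium dihydrate 181.61 mg; nickel chloride hexahydrate 35.36 mg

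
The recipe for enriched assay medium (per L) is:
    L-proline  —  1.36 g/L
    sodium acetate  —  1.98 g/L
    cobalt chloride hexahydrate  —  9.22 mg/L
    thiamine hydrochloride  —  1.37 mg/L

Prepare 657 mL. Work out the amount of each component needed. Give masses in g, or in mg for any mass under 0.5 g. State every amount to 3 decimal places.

L-proline 0.894 g; sodium acetate 1.301 g; cobalt chloride hexahydrate 6.058 mg; thiamine hydrochloride 0.900 mg

Working volume: 657 mL = 0.657 L.
L-proline: 1.36 g/L × 0.657 L = 0.894 g
sodium acetate: 1.98 g/L × 0.657 L = 1.301 g
cobalt chloride hexahydrate: 9.22 mg/L × 0.657 L = 6.058 mg
thiamine hydrochloride: 1.37 mg/L × 0.657 L = 0.900 mg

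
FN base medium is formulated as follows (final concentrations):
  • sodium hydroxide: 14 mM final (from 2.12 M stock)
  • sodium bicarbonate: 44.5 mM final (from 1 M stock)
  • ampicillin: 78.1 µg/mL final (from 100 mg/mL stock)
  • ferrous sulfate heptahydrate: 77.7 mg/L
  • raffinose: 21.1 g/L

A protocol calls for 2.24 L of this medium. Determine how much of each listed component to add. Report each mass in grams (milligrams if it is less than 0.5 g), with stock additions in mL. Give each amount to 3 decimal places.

sodium hydroxide 14.792 mL; sodium bicarbonate 99.680 mL; ampicillin 1.749 mL; ferrous sulfate heptahydrate 174.048 mg; raffinose 47.264 g

Scale factor relative to 1 L: 2.24.
sodium hydroxide: dilute stock: 14 mM × 2240 mL ÷ 2120 mM = 14.792 mL
sodium bicarbonate: dilute stock: 44.5 mM × 2240 mL ÷ 1000 mM = 99.680 mL
ampicillin: dilute stock: 78.1 µg/mL × 2240 mL ÷ 100000 µg/mL = 1.749 mL
ferrous sulfate heptahydrate: 77.7 mg/L × 2.24 L = 174.048 mg
raffinose: 21.1 g/L × 2.24 L = 47.264 g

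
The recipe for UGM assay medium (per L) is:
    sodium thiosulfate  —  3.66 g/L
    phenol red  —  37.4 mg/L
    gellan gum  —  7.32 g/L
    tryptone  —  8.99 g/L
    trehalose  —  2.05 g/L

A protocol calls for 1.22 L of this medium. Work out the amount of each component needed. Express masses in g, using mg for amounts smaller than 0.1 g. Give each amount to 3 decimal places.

Working volume: 1.22 L.
sodium thiosulfate: 3.66 g/L × 1.22 L = 4.465 g
phenol red: 37.4 mg/L × 1.22 L = 45.628 mg
gellan gum: 7.32 g/L × 1.22 L = 8.930 g
tryptone: 8.99 g/L × 1.22 L = 10.968 g
trehalose: 2.05 g/L × 1.22 L = 2.501 g

sodium thiosulfate 4.465 g; phenol red 45.628 mg; gellan gum 8.930 g; tryptone 10.968 g; trehalose 2.501 g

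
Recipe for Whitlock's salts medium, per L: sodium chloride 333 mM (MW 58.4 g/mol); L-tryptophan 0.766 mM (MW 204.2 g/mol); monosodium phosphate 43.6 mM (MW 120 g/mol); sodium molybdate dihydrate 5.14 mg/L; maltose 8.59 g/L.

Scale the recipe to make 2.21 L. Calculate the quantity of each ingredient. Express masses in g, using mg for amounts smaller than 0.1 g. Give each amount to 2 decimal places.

sodium chloride 42.98 g; L-tryptophan 0.35 g; monosodium phosphate 11.56 g; sodium molybdate dihydrate 11.36 mg; maltose 18.98 g

Working volume: 2.21 L.
sodium chloride: 333 mmol/L × 58.4 g/mol × 2.21 L ÷ 1000 = 42.98 g
L-tryptophan: 0.766 mmol/L × 204.2 g/mol × 2.21 L ÷ 1000 = 0.35 g
monosodium phosphate: 43.6 mmol/L × 120 g/mol × 2.21 L ÷ 1000 = 11.56 g
sodium molybdate dihydrate: 5.14 mg/L × 2.21 L = 11.36 mg
maltose: 8.59 g/L × 2.21 L = 18.98 g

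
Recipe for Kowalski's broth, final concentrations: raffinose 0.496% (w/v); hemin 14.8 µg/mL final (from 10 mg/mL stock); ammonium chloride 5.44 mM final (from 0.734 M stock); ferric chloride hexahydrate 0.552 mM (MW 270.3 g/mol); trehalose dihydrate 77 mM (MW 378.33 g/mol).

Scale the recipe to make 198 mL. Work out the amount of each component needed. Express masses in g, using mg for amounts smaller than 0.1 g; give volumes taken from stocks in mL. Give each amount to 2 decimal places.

raffinose 0.98 g; hemin 0.29 mL; ammonium chloride 1.47 mL; ferric chloride hexahydrate 29.54 mg; trehalose dihydrate 5.77 g

Working volume: 198 mL = 0.198 L.
raffinose: 0.496 g per 100 mL × 198 mL ÷ 100 = 0.98 g
hemin: V = C2·V2/C1 = 14.8 µg/mL × 198 mL ÷ 10000 µg/mL = 0.29 mL
ammonium chloride: V = C2·V2/C1 = 5.44 mM × 198 mL ÷ 734 mM = 1.47 mL
ferric chloride hexahydrate: 0.552 mmol/L × 270.3 mg/mmol × 0.198 L = 29.54 mg
trehalose dihydrate: 77 mmol/L × 378.33 g/mol × 0.198 L ÷ 1000 = 5.77 g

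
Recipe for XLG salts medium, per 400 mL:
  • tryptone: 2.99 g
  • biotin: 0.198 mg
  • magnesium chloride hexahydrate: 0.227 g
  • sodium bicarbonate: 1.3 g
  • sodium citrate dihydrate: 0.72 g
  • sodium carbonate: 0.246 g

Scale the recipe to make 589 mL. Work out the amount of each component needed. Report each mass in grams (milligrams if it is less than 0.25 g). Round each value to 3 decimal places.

Ratio of target to recipe volume: 589 / 400 = 1.4725.
tryptone: 2.99 g × (589 mL / 400 mL) = 4.403 g
biotin: 0.198 mg × (589 mL / 400 mL) = 0.292 mg
magnesium chloride hexahydrate: 0.227 g × (589 mL / 400 mL) = 0.334 g
sodium bicarbonate: 1.3 g × (589 mL / 400 mL) = 1.914 g
sodium citrate dihydrate: 0.72 g × (589 mL / 400 mL) = 1.060 g
sodium carbonate: 0.246 g × (589 mL / 400 mL) = 0.362 g

tryptone 4.403 g; biotin 0.292 mg; magnesium chloride hexahydrate 0.334 g; sodium bicarbonate 1.914 g; sodium citrate dihydrate 1.060 g; sodium carbonate 0.362 g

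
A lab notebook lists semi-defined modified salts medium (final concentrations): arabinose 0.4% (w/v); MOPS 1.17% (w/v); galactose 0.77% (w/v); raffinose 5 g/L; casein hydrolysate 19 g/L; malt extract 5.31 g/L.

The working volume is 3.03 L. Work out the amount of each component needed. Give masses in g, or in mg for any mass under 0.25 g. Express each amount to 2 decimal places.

Scale factor relative to 1 L: 3.03.
arabinose: 0.4% w/v = 4 g/L → 4 × 3.03 L = 12.12 g
MOPS: 1.17 g per 100 mL × 3030 mL ÷ 100 = 35.45 g
galactose: 0.77 g per 100 mL × 3030 mL ÷ 100 = 23.33 g
raffinose: 5 g/L × 3.03 L = 15.15 g
casein hydrolysate: 19 g/L × 3.03 L = 57.57 g
malt extract: 5.31 g/L × 3.03 L = 16.09 g

arabinose 12.12 g; MOPS 35.45 g; galactose 23.33 g; raffinose 15.15 g; casein hydrolysate 57.57 g; malt extract 16.09 g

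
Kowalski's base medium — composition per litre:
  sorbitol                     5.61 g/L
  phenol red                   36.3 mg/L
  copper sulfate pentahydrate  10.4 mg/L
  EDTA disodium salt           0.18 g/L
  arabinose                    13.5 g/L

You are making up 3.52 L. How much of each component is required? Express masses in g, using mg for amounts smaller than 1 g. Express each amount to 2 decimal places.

Scale factor relative to 1 L: 3.52.
sorbitol: 5.61 g/L × 3.52 L = 19.75 g
phenol red: 36.3 mg/L × 3.52 L = 127.78 mg
copper sulfate pentahydrate: 10.4 mg/L × 3.52 L = 36.61 mg
EDTA disodium salt: 0.18 g/L × 3.52 L = 0.6336 g = 633.60 mg
arabinose: 13.5 g/L × 3.52 L = 47.52 g

sorbitol 19.75 g; phenol red 127.78 mg; copper sulfate pentahydrate 36.61 mg; EDTA disodium salt 633.60 mg; arabinose 47.52 g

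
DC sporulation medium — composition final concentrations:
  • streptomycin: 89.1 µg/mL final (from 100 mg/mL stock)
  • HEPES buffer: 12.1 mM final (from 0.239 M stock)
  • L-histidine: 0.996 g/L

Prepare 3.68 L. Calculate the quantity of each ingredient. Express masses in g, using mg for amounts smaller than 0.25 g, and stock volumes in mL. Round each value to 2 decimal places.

Scale factor relative to 1 L: 3.68.
streptomycin: C1V1 = C2V2 → 89.1 µg/mL × 3680 mL ÷ 100000 µg/mL = 3.28 mL
HEPES buffer: V = C2·V2/C1 = 12.1 mM × 3680 mL ÷ 239 mM = 186.31 mL
L-histidine: 0.996 g/L × 3.68 L = 3.67 g

streptomycin 3.28 mL; HEPES buffer 186.31 mL; L-histidine 3.67 g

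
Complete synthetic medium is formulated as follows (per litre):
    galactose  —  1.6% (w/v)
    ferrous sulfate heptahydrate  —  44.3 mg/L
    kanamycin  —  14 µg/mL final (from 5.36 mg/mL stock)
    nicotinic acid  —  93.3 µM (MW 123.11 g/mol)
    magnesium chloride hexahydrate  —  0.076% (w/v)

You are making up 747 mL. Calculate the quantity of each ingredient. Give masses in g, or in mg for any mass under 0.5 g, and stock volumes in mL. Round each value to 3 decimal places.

Scale factor relative to 1 L: 0.747.
galactose: 1.6 g per 100 mL × 747 mL ÷ 100 = 11.952 g
ferrous sulfate heptahydrate: 44.3 mg/L × 0.747 L = 33.092 mg
kanamycin: V = C2·V2/C1 = 14 µg/mL × 747 mL ÷ 5360 µg/mL = 1.951 mL
nicotinic acid: 93.3 µmol/L × 123.11 g/mol × 0.747 L ÷ 1000 = 8.580 mg
magnesium chloride hexahydrate: 0.076 g per 100 mL × 747 mL ÷ 100 = 0.568 g

galactose 11.952 g; ferrous sulfate heptahydrate 33.092 mg; kanamycin 1.951 mL; nicotinic acid 8.580 mg; magnesium chloride hexahydrate 0.568 g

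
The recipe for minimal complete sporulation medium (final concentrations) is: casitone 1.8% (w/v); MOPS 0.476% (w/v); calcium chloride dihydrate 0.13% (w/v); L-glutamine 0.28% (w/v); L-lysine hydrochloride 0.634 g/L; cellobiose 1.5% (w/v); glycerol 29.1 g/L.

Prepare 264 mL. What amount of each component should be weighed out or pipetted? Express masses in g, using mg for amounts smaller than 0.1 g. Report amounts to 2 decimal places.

Scale factor relative to 1 L: 0.264.
casitone: 1.8 g per 100 mL × 264 mL ÷ 100 = 4.75 g
MOPS: 0.476% w/v = 4.76 g/L → 4.76 × 0.264 L = 1.26 g
calcium chloride dihydrate: 0.13 g per 100 mL × 264 mL ÷ 100 = 0.34 g
L-glutamine: 0.28% w/v = 2.8 g/L → 2.8 × 0.264 L = 0.74 g
L-lysine hydrochloride: 0.634 g/L × 0.264 L = 0.17 g
cellobiose: 1.5 g per 100 mL × 264 mL ÷ 100 = 3.96 g
glycerol: 29.1 g/L × 0.264 L = 7.68 g

casitone 4.75 g; MOPS 1.26 g; calcium chloride dihydrate 0.34 g; L-glutamine 0.74 g; L-lysine hydrochloride 0.17 g; cellobiose 3.96 g; glycerol 7.68 g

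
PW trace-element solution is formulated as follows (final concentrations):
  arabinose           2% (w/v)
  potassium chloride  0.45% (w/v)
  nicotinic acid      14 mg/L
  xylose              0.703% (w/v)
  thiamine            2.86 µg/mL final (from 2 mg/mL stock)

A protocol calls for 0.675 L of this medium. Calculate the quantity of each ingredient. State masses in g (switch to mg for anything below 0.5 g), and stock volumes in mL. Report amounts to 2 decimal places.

Scale factor relative to 1 L: 0.675.
arabinose: 2 g per 100 mL × 675 mL ÷ 100 = 13.50 g
potassium chloride: 0.45 g per 100 mL × 675 mL ÷ 100 = 3.04 g
nicotinic acid: 14 mg/L × 0.675 L = 9.45 mg
xylose: 0.703 g per 100 mL × 675 mL ÷ 100 = 4.75 g
thiamine: dilute stock: 2.86 µg/mL × 675 mL ÷ 2000 µg/mL = 0.97 mL

arabinose 13.50 g; potassium chloride 3.04 g; nicotinic acid 9.45 mg; xylose 4.75 g; thiamine 0.97 mL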